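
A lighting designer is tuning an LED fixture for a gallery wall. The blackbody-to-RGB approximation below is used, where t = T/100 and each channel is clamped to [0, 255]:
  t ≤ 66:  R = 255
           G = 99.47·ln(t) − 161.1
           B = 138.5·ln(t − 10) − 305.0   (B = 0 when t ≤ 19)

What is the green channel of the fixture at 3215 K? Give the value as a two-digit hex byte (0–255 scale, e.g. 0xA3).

t = 3215/100 = 32.15; the t ≤ 66 branch applies.
G = 99.47·ln 32.15 − 161.1 = 99.47·3.4704 − 161.1 = 184.102.
Rounded: 184; in hex, 0xB8.

0xB8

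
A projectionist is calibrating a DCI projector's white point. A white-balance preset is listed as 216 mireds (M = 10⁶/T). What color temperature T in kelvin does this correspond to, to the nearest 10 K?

4630 K

T = 10⁶ / 216 = 4629.63 K → 4630 K.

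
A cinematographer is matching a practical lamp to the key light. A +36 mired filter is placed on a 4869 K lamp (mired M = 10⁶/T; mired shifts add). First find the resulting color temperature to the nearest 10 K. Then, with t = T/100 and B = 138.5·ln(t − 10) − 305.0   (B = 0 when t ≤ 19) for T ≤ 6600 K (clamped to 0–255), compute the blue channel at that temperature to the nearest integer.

172

M_in = 10⁶/4869 = 205.38; M_out = 205.38 + (+36) = 241.38.
T_out = 10⁶/241.38 = 4142.8 K → 4140 K; t = 41.4.
B = 138.5·ln(41.4 − 10) − 305.0 = 138.5·ln 31.4 − 305.0 = 138.5·3.4468 − 305.0 = 172.383.
Rounded: 172.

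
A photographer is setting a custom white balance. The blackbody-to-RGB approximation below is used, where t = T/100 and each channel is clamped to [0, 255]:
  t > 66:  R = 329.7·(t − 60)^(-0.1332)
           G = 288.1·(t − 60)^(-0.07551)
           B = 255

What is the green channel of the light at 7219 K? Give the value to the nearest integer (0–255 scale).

239

t = 7219/100 = 72.19; the t > 66 branch applies.
G = 288.1·(72.19 − 60)^(-0.07551) = 288.1·12.19^(-0.07551) = 288.1·0.82793 = 238.528.
Rounded: 239.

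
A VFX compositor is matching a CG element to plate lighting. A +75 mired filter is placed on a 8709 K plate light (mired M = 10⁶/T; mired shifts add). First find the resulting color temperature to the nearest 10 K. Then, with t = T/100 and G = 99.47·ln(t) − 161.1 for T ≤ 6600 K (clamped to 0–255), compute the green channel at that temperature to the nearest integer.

M_in = 10⁶/8709 = 114.82; M_out = 114.82 + (+75) = 189.82.
T_out = 10⁶/189.82 = 5268.0 K → 5270 K; t = 52.7.
G = 99.47·ln 52.7 − 161.1 = 99.47·3.9646 − 161.1 = 233.260.
Rounded: 233.

233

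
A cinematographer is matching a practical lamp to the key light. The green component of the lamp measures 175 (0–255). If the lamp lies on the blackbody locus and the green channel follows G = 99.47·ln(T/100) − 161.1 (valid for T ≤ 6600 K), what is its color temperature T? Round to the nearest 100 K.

2900 K

ln t = (175 + 161.1) / 99.47 = 3.3789.
t = e^3.3789 = 29.339.
T = 100·t = 2934 K → 2900 K to the nearest 100 K.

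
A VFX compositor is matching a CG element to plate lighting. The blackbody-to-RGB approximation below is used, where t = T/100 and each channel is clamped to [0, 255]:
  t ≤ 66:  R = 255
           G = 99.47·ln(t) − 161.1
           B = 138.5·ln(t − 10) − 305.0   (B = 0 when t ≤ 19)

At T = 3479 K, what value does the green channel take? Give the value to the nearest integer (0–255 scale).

192

t = 3479/100 = 34.79; the t ≤ 66 branch applies.
G = 99.47·ln 34.79 − 161.1 = 99.47·3.5493 − 161.1 = 191.952.
Rounded: 192.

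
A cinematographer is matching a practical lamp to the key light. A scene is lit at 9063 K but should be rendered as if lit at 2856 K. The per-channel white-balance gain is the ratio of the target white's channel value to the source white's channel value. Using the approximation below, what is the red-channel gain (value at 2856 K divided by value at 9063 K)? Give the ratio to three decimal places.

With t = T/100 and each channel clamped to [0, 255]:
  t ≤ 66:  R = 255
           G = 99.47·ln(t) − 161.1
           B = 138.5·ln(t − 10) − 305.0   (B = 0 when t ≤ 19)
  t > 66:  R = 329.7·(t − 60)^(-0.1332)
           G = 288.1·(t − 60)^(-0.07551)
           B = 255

1.220

At 9063 K (t = 90.63):
  R = 329.7·(90.63 − 60)^(-0.1332) = 329.7·30.63^(-0.1332) = 329.7·0.63394 = 209.009.
At 2856 K (t = 28.56):
  R = 255 by definition for t ≤ 66.
Gain = 255.000 / 209.009 = 1.2200 → 1.220.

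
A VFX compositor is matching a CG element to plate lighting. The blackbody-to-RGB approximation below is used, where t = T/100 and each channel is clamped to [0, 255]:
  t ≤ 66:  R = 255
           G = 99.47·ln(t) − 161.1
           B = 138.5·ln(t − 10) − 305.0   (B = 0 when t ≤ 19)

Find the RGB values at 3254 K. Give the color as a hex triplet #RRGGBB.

t = 3254/100 = 32.54; the t ≤ 66 branch applies.
R = 255 by definition for t ≤ 66.
G = 99.47·ln 32.54 − 161.1 = 99.47·3.4825 − 161.1 = 185.301.
B = 138.5·ln(32.54 − 10) − 305.0 = 138.5·ln 22.54 − 305.0 = 138.5·3.1153 − 305.0 = 126.468.
Rounded: (255, 185, 126).
In hex: #FFB97E.

#FFB97E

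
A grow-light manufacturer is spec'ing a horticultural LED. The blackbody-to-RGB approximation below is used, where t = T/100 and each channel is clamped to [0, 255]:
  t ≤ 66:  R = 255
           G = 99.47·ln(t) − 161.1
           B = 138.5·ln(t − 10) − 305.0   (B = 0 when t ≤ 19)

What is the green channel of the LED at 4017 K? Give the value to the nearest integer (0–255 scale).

t = 4017/100 = 40.17; the t ≤ 66 branch applies.
G = 99.47·ln 40.17 − 161.1 = 99.47·3.6931 − 161.1 = 206.255.
Rounded: 206.

206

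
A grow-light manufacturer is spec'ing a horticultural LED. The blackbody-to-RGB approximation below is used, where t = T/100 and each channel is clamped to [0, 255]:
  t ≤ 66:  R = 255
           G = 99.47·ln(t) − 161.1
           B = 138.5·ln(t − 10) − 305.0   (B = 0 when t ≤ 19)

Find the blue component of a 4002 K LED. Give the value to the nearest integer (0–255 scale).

166

t = 4002/100 = 40.02; the t ≤ 66 branch applies.
B = 138.5·ln(40.02 − 10) − 305.0 = 138.5·ln 30.02 − 305.0 = 138.5·3.4019 − 305.0 = 166.158.
Rounded: 166.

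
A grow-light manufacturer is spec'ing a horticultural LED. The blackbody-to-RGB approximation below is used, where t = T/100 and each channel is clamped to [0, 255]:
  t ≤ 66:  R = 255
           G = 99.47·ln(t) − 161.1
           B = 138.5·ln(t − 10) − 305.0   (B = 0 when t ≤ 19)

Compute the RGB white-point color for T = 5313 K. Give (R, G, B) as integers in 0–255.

(255, 234, 216)

t = 5313/100 = 53.13; the t ≤ 66 branch applies.
R = 255 by definition for t ≤ 66.
G = 99.47·ln 53.13 − 161.1 = 99.47·3.9727 − 161.1 = 234.069.
B = 138.5·ln(53.13 − 10) − 305.0 = 138.5·ln 43.13 − 305.0 = 138.5·3.7642 − 305.0 = 216.344.
Rounded: (255, 234, 216).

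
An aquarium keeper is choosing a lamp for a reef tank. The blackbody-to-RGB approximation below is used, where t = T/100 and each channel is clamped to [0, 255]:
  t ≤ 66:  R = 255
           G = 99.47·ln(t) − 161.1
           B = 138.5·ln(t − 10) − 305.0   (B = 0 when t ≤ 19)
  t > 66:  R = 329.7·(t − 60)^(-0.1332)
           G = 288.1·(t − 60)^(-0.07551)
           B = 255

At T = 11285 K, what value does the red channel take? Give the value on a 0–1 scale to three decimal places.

t = 11285/100 = 112.85; the t > 66 branch applies.
R = 329.7·(112.85 − 60)^(-0.1332) = 329.7·52.85^(-0.1332) = 329.7·0.58951 = 194.361.
On a 0–1 scale: 194.361/255 = 0.7622 → 0.762.

0.762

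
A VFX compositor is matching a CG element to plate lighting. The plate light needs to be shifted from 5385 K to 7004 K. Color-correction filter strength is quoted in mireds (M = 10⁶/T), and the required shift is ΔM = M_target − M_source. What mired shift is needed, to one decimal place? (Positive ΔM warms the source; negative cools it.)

M_source = 10⁶/5385 = 185.701; M_target = 10⁶/7004 = 142.776.
ΔM = 142.776 − 185.701 = -42.925 → -42.9 mireds, a cooling shift.

-42.9 mireds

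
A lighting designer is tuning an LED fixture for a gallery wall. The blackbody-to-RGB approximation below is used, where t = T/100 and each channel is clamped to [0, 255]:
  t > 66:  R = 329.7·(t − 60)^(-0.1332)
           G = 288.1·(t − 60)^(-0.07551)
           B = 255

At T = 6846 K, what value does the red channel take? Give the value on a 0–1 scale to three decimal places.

0.973

t = 6846/100 = 68.46; the t > 66 branch applies.
R = 329.7·(68.46 − 60)^(-0.1332) = 329.7·8.46^(-0.1332) = 329.7·0.75244 = 248.081.
On a 0–1 scale: 248.081/255 = 0.9729 → 0.973.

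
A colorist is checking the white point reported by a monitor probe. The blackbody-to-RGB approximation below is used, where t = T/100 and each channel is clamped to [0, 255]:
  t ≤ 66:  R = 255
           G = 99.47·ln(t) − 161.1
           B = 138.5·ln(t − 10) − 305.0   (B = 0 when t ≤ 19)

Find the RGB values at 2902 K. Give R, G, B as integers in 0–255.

R=255, G=174, B=103

t = 2902/100 = 29.02; the t ≤ 66 branch applies.
R = 255 by definition for t ≤ 66.
G = 99.47·ln 29.02 − 161.1 = 99.47·3.3680 − 161.1 = 173.913.
B = 138.5·ln(29.02 − 10) − 305.0 = 138.5·ln 19.02 − 305.0 = 138.5·2.9455 − 305.0 = 102.951.
Rounded: (255, 174, 103).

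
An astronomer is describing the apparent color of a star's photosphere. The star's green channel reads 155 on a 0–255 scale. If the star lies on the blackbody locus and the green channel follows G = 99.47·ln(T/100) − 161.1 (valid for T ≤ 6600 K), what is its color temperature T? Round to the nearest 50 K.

2400 K

ln t = (155 + 161.1) / 99.47 = 3.1778.
t = e^3.1778 = 23.995.
T = 100·t = 2399 K → 2400 K to the nearest 50 K.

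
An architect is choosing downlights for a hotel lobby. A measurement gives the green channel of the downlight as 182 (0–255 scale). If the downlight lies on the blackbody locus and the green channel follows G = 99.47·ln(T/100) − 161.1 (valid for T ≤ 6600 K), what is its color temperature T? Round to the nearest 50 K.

ln t = (182 + 161.1) / 99.47 = 3.4493.
t = e^3.4493 = 31.478.
T = 100·t = 3148 K → 3150 K to the nearest 50 K.

3150 K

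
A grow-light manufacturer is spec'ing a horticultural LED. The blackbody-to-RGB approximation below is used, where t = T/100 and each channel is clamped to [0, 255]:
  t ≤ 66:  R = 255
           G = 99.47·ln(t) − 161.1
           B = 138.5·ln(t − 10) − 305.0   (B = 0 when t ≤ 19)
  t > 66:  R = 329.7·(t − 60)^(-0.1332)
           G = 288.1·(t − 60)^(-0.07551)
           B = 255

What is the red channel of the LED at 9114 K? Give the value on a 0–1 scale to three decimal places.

0.818

t = 9114/100 = 91.14; the t > 66 branch applies.
R = 329.7·(91.14 − 60)^(-0.1332) = 329.7·31.14^(-0.1332) = 329.7·0.63254 = 208.549.
On a 0–1 scale: 208.549/255 = 0.8178 → 0.818.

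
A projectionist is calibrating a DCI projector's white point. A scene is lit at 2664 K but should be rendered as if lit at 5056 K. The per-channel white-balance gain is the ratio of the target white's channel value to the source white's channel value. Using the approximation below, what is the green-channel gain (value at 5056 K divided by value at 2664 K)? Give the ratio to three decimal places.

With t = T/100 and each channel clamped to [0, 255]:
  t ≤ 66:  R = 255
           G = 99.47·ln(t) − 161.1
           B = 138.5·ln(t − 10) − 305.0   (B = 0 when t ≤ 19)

1.385

At 2664 K (t = 26.64):
  G = 99.47·ln 26.64 − 161.1 = 99.47·3.2824 − 161.1 = 165.402.
At 5056 K (t = 50.56):
  G = 99.47·ln 50.56 − 161.1 = 99.47·3.9232 − 161.1 = 229.137.
Gain = 229.137 / 165.402 = 1.3853 → 1.385.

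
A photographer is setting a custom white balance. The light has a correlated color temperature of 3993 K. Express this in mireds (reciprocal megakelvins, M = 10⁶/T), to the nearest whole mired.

M = 10⁶ / 3993 = 250.438 → 250 mireds.

250 mireds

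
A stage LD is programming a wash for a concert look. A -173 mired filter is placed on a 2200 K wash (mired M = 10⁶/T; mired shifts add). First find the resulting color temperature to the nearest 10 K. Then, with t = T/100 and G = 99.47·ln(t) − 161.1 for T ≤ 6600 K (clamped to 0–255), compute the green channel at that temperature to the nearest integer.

194

M_in = 10⁶/2200 = 454.55; M_out = 454.55 + (-173) = 281.55.
T_out = 10⁶/281.55 = 3551.8 K → 3550 K; t = 35.5.
G = 99.47·ln 35.5 − 161.1 = 99.47·3.5695 − 161.1 = 193.961.
Rounded: 194.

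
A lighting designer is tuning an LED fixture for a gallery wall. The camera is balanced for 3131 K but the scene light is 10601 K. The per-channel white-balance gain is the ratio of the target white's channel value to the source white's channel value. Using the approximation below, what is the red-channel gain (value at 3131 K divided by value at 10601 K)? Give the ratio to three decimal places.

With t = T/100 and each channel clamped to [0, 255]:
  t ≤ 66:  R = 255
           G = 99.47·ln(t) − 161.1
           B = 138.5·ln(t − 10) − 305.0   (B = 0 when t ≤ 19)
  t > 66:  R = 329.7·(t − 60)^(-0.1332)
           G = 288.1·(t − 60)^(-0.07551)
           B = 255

At 10601 K (t = 106.01):
  R = 329.7·(106.01 − 60)^(-0.1332) = 329.7·46.01^(-0.1332) = 329.7·0.60049 = 197.983.
At 3131 K (t = 31.31):
  R = 255 by definition for t ≤ 66.
Gain = 255.000 / 197.983 = 1.2880 → 1.288.

1.288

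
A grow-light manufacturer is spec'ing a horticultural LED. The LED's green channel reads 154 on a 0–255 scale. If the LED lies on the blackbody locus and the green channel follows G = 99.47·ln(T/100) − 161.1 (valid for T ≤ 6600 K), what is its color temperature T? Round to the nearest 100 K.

ln t = (154 + 161.1) / 99.47 = 3.1678.
t = e^3.1678 = 23.755.
T = 100·t = 2375 K → 2400 K to the nearest 100 K.

2400 K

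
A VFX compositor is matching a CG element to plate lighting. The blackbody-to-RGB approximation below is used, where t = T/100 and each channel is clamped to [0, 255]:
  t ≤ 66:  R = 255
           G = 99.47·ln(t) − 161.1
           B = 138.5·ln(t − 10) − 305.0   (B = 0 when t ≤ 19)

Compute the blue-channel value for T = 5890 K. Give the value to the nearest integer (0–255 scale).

234

t = 5890/100 = 58.9; the t ≤ 66 branch applies.
B = 138.5·ln(58.9 − 10) − 305.0 = 138.5·ln 48.9 − 305.0 = 138.5·3.8898 − 305.0 = 233.734.
Rounded: 234.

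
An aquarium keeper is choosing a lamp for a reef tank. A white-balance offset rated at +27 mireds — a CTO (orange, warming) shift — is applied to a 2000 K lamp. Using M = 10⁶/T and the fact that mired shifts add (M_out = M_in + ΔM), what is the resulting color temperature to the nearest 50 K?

M_in = 10⁶/2000 = 500.00 mireds.
M_out = 500.00 + (+27) = 527.00 mireds.
T_out = 10⁶/527.00 = 1897.5 K → 1900 K.

1900 K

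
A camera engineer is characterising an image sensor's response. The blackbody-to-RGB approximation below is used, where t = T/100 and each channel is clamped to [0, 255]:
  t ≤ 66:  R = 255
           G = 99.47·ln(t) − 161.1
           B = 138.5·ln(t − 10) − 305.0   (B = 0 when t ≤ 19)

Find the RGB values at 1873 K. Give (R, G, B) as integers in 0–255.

(255, 130, 0)

t = 1873/100 = 18.73; the t ≤ 66 branch applies.
R = 255 by definition for t ≤ 66.
G = 99.47·ln 18.73 − 161.1 = 99.47·2.9301 − 161.1 = 130.360.
t = 18.73 ≤ 19, so B = 0.
Rounded: (255, 130, 0).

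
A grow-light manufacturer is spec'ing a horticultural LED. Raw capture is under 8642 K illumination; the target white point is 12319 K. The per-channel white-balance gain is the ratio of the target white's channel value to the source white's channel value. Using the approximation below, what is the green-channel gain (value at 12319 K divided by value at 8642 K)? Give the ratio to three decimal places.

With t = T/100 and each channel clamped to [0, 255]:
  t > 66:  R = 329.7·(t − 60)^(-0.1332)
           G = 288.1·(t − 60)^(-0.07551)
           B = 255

0.936

At 8642 K (t = 86.42):
  G = 288.1·(86.42 − 60)^(-0.07551) = 288.1·26.42^(-0.07551) = 288.1·0.78096 = 224.995.
At 12319 K (t = 123.19):
  G = 288.1·(123.19 − 60)^(-0.07551) = 288.1·63.19^(-0.07551) = 288.1·0.73119 = 210.657.
Gain = 210.657 / 224.995 = 0.9363 → 0.936.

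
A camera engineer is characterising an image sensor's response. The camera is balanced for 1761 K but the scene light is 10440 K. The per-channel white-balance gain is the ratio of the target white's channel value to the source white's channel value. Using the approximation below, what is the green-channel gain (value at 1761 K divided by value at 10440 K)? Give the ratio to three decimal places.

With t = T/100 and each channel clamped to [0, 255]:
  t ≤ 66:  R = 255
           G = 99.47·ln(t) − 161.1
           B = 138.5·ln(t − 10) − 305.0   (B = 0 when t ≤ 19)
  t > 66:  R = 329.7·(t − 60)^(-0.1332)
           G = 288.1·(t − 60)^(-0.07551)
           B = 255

At 10440 K (t = 104.4):
  G = 288.1·(104.4 − 60)^(-0.07551) = 288.1·44.4^(-0.07551) = 288.1·0.75094 = 216.346.
At 1761 K (t = 17.61):
  G = 99.47·ln 17.61 − 161.1 = 99.47·2.8685 − 161.1 = 124.226.
Gain = 124.226 / 216.346 = 0.5742 → 0.574.

0.574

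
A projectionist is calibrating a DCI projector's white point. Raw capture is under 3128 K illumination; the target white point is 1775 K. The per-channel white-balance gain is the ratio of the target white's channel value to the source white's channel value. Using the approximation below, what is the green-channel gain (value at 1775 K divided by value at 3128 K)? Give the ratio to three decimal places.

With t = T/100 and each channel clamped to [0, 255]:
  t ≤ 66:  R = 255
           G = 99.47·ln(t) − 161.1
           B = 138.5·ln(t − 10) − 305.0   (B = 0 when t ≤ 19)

0.689

At 3128 K (t = 31.28):
  G = 99.47·ln 31.28 − 161.1 = 99.47·3.4430 − 161.1 = 181.373.
At 1775 K (t = 17.75):
  G = 99.47·ln 17.75 − 161.1 = 99.47·2.8764 − 161.1 = 125.014.
Gain = 125.014 / 181.373 = 0.6893 → 0.689.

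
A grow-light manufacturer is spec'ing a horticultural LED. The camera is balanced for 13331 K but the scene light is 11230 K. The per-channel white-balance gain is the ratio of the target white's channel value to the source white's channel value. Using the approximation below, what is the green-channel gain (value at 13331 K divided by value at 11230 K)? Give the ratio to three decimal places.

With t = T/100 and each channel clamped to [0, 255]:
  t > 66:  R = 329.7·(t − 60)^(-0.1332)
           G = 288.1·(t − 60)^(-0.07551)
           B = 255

0.975

At 11230 K (t = 112.3):
  G = 288.1·(112.3 − 60)^(-0.07551) = 288.1·52.3^(-0.07551) = 288.1·0.74171 = 213.688.
At 13331 K (t = 133.31):
  G = 288.1·(133.31 − 60)^(-0.07551) = 288.1·73.31^(-0.07551) = 288.1·0.72304 = 208.307.
Gain = 208.307 / 213.688 = 0.9748 → 0.975.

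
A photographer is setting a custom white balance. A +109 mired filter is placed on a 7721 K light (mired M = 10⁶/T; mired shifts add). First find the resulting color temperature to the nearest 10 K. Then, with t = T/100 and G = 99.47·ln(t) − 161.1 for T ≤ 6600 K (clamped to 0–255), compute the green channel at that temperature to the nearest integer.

M_in = 10⁶/7721 = 129.52; M_out = 129.52 + (+109) = 238.52.
T_out = 10⁶/238.52 = 4192.6 K → 4190 K; t = 41.9.
G = 99.47·ln 41.9 − 161.1 = 99.47·3.7353 − 161.1 = 210.449.
Rounded: 210.

210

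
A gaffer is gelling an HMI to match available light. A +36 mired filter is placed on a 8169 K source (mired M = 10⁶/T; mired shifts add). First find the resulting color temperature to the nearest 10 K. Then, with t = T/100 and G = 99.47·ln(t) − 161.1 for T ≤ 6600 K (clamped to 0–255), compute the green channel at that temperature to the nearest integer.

251

M_in = 10⁶/8169 = 122.41; M_out = 122.41 + (+36) = 158.41.
T_out = 10⁶/158.41 = 6312.6 K → 6310 K; t = 63.1.
G = 99.47·ln 63.1 − 161.1 = 99.47·4.1447 − 161.1 = 251.175.
Rounded: 251.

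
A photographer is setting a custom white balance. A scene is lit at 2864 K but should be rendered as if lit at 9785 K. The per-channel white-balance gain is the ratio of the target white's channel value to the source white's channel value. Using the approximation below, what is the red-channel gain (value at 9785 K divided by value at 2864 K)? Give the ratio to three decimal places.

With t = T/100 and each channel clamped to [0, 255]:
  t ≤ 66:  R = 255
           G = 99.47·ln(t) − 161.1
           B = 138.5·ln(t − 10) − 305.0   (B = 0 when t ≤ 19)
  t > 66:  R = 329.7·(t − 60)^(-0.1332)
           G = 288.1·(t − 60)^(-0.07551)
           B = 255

0.797

At 2864 K (t = 28.64):
  R = 255 by definition for t ≤ 66.
At 9785 K (t = 97.85):
  R = 329.7·(97.85 − 60)^(-0.1332) = 329.7·37.85^(-0.1332) = 329.7·0.61631 = 203.199.
Gain = 203.199 / 255.000 = 0.7969 → 0.797.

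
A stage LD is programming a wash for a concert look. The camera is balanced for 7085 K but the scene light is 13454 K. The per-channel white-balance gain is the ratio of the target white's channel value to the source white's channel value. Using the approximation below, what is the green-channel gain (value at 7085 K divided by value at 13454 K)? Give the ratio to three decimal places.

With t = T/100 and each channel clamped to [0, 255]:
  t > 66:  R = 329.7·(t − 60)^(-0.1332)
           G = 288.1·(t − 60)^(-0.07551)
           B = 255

1.157

At 13454 K (t = 134.54):
  G = 288.1·(134.54 − 60)^(-0.07551) = 288.1·74.54^(-0.07551) = 288.1·0.72213 = 208.046.
At 7085 K (t = 70.85):
  G = 288.1·(70.85 − 60)^(-0.07551) = 288.1·10.85^(-0.07551) = 288.1·0.83525 = 240.635.
Gain = 240.635 / 208.046 = 1.1566 → 1.157.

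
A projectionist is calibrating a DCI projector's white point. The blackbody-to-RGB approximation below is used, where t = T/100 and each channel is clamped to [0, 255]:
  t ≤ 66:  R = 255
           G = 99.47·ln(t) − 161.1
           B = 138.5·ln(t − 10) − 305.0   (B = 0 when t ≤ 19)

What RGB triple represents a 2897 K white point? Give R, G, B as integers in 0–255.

t = 2897/100 = 28.97; the t ≤ 66 branch applies.
R = 255 by definition for t ≤ 66.
G = 99.47·ln 28.97 − 161.1 = 99.47·3.3663 − 161.1 = 173.742.
B = 138.5·ln(28.97 − 10) − 305.0 = 138.5·ln 18.97 − 305.0 = 138.5·2.9429 − 305.0 = 102.586.
Rounded: (255, 174, 103).

R=255, G=174, B=103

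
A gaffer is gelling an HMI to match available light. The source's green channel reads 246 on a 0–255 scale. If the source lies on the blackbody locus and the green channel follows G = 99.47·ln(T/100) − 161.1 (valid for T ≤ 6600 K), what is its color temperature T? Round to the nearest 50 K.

6000 K

ln t = (246 + 161.1) / 99.47 = 4.0927.
t = e^4.0927 = 59.901.
T = 100·t = 5990 K → 6000 K to the nearest 50 K.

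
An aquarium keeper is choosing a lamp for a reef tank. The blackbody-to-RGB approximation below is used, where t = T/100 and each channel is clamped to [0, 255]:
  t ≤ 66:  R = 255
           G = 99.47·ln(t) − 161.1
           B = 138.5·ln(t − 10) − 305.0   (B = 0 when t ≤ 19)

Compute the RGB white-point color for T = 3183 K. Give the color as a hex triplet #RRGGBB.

t = 3183/100 = 31.83; the t ≤ 66 branch applies.
R = 255 by definition for t ≤ 66.
G = 99.47·ln 31.83 − 161.1 = 99.47·3.4604 − 161.1 = 183.107.
B = 138.5·ln(31.83 − 10) − 305.0 = 138.5·ln 21.83 − 305.0 = 138.5·3.0833 − 305.0 = 122.035.
Rounded: (255, 183, 122).
In hex: #FFB77A.

#FFB77A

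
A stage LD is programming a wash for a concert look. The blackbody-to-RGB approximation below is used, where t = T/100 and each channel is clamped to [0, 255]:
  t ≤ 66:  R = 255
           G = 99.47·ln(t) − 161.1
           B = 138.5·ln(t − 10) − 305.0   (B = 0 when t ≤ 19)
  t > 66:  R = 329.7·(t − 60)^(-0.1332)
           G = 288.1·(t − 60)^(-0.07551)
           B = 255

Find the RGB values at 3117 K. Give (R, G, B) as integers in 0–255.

t = 3117/100 = 31.17; the t ≤ 66 branch applies.
R = 255 by definition for t ≤ 66.
G = 99.47·ln 31.17 − 161.1 = 99.47·3.4395 − 161.1 = 181.023.
B = 138.5·ln(31.17 − 10) − 305.0 = 138.5·ln 21.17 − 305.0 = 138.5·3.0526 − 305.0 = 117.783.
Rounded: (255, 181, 118).

(255, 181, 118)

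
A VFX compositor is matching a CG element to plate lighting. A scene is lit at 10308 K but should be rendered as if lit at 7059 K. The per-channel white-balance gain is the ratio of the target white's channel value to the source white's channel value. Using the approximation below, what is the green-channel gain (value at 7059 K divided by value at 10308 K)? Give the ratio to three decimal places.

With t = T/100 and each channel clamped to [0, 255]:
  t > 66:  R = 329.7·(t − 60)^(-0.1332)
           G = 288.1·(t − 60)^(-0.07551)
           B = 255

1.112

At 10308 K (t = 103.08):
  G = 288.1·(103.08 − 60)^(-0.07551) = 288.1·43.08^(-0.07551) = 288.1·0.75265 = 216.840.
At 7059 K (t = 70.59):
  G = 288.1·(70.59 − 60)^(-0.07551) = 288.1·10.59^(-0.07551) = 288.1·0.83678 = 241.076.
Gain = 241.076 / 216.840 = 1.1118 → 1.112.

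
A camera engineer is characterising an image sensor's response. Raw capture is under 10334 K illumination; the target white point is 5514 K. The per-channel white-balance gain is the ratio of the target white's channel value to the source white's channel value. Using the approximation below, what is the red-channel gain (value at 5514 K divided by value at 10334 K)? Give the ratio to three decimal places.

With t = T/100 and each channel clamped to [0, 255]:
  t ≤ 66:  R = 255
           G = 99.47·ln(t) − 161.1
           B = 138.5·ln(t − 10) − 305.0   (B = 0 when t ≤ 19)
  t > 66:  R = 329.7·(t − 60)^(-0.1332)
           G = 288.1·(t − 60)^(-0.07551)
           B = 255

1.278

At 10334 K (t = 103.34):
  R = 329.7·(103.34 − 60)^(-0.1332) = 329.7·43.34^(-0.1332) = 329.7·0.60529 = 199.565.
At 5514 K (t = 55.14):
  R = 255 by definition for t ≤ 66.
Gain = 255.000 / 199.565 = 1.2778 → 1.278.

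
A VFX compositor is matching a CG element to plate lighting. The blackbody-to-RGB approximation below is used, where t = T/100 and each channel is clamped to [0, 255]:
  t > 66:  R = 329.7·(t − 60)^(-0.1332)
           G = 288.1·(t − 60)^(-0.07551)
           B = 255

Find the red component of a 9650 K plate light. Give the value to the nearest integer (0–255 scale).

t = 9650/100 = 96.5; the t > 66 branch applies.
R = 329.7·(96.5 − 60)^(-0.1332) = 329.7·36.5^(-0.1332) = 329.7·0.61930 = 204.184.
Rounded: 204.

204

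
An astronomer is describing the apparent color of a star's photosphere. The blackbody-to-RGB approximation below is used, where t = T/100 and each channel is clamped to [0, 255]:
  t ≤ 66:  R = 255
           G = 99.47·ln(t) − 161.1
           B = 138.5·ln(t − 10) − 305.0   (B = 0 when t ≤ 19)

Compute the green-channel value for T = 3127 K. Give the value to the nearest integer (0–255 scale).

t = 3127/100 = 31.27; the t ≤ 66 branch applies.
G = 99.47·ln 31.27 − 161.1 = 99.47·3.4427 − 161.1 = 181.341.
Rounded: 181.

181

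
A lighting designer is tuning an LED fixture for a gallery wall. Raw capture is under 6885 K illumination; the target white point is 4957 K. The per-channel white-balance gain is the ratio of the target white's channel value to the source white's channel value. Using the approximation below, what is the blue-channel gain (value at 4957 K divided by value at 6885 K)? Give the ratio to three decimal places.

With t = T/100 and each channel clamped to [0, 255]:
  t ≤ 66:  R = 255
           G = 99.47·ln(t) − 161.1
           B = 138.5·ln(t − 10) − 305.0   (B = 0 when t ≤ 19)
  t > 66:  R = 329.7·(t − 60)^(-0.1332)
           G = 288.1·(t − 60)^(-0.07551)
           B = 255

At 6885 K (t = 68.85):
  B = 255 by definition for t > 66.
At 4957 K (t = 49.57):
  B = 138.5·ln(49.57 − 10) − 305.0 = 138.5·ln 39.57 − 305.0 = 138.5·3.6781 − 305.0 = 204.413.
Gain = 204.413 / 255.000 = 0.8016 → 0.802.

0.802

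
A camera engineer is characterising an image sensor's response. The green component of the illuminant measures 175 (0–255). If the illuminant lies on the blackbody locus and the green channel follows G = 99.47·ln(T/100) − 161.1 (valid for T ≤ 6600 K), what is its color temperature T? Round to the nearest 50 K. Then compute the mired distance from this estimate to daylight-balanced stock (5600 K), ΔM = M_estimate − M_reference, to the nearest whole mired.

ln t = (175 + 161.1) / 99.47 = 3.3789.
t = e^3.3789 = 29.339.
T = 100·t = 2934 K → 2950 K to the nearest 50 K.
M_estimate = 10⁶/2950 = 338.98; M_reference = 10⁶/5600 = 178.57.
ΔM = 338.98 − 178.57 = 160.41 → +160 mireds.

+160 mireds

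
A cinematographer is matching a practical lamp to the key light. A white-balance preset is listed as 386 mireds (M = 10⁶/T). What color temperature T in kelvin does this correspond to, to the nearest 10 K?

2590 K

T = 10⁶ / 386 = 2590.67 K → 2590 K.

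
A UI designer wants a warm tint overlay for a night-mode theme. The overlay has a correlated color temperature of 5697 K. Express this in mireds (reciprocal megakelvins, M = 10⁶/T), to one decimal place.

M = 10⁶ / 5697 = 175.531 → 175.5 mireds.

175.5 mireds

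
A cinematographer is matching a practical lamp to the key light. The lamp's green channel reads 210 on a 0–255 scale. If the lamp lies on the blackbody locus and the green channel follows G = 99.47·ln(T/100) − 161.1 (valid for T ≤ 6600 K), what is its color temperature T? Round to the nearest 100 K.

ln t = (210 + 161.1) / 99.47 = 3.7308.
t = e^3.7308 = 41.711.
T = 100·t = 4171 K → 4200 K to the nearest 100 K.

4200 K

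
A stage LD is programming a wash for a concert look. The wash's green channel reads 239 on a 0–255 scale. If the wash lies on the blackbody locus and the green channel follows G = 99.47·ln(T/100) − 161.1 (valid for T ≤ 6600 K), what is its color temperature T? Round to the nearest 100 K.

5600 K

ln t = (239 + 161.1) / 99.47 = 4.0223.
t = e^4.0223 = 55.830.
T = 100·t = 5583 K → 5600 K to the nearest 100 K.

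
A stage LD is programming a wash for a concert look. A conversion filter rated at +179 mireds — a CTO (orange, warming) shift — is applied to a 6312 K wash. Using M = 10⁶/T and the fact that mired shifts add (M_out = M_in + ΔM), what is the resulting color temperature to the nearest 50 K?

M_in = 10⁶/6312 = 158.43 mireds.
M_out = 158.43 + (+179) = 337.43 mireds.
T_out = 10⁶/337.43 = 2963.6 K → 2950 K.

2950 K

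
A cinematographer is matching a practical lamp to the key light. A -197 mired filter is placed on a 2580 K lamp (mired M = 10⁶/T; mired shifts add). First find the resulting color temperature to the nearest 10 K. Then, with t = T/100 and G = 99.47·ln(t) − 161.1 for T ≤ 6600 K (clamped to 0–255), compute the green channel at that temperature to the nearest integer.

M_in = 10⁶/2580 = 387.60; M_out = 387.60 + (-197) = 190.60.
T_out = 10⁶/190.60 = 5246.7 K → 5250 K; t = 52.5.
G = 99.47·ln 52.5 − 161.1 = 99.47·3.9608 − 161.1 = 232.882.
Rounded: 233.

233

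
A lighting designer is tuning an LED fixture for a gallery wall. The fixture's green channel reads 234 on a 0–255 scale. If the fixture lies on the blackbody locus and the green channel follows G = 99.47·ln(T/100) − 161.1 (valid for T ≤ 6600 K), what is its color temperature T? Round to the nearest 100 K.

ln t = (234 + 161.1) / 99.47 = 3.9721.
t = e^3.9721 = 53.093.
T = 100·t = 5309 K → 5300 K to the nearest 100 K.

5300 K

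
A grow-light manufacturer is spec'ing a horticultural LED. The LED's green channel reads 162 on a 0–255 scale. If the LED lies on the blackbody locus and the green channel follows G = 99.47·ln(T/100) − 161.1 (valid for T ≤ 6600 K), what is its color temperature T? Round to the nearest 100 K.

ln t = (162 + 161.1) / 99.47 = 3.2482.
t = e^3.2482 = 25.744.
T = 100·t = 2574 K → 2600 K to the nearest 100 K.

2600 K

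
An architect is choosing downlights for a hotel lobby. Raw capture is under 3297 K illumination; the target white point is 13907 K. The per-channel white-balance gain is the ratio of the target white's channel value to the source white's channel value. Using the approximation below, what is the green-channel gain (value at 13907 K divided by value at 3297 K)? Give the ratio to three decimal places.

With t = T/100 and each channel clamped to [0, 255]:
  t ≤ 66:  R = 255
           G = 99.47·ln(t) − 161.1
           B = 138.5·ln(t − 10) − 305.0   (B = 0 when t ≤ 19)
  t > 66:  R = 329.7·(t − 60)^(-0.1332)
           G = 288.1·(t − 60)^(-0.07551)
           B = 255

1.110

At 3297 K (t = 32.97):
  G = 99.47·ln 32.97 − 161.1 = 99.47·3.4956 − 161.1 = 186.607.
At 13907 K (t = 139.07):
  G = 288.1·(139.07 − 60)^(-0.07551) = 288.1·79.07^(-0.07551) = 288.1·0.71892 = 207.121.
Gain = 207.121 / 186.607 = 1.1099 → 1.110.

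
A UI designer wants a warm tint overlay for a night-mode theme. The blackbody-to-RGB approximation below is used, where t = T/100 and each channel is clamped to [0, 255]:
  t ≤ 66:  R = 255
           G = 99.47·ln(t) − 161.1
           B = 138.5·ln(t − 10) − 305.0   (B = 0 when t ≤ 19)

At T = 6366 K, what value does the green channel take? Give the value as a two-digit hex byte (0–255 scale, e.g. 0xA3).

t = 6366/100 = 63.66; the t ≤ 66 branch applies.
G = 99.47·ln 63.66 − 161.1 = 99.47·4.1536 − 161.1 = 252.054.
Rounded: 252; in hex, 0xFC.

0xFC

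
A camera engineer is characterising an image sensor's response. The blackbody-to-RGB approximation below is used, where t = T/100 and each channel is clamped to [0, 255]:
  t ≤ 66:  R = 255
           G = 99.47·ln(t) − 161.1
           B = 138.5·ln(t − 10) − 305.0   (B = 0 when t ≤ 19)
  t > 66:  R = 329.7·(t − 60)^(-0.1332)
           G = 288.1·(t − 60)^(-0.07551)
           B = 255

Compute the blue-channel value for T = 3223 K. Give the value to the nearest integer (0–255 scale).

t = 3223/100 = 32.23; the t ≤ 66 branch applies.
B = 138.5·ln(32.23 − 10) − 305.0 = 138.5·ln 22.23 − 305.0 = 138.5·3.1014 − 305.0 = 124.550.
Rounded: 125.

125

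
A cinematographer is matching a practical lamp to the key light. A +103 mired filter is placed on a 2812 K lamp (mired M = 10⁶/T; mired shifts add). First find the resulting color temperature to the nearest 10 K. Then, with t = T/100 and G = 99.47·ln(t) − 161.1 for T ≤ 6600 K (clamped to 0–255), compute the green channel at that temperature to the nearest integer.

145

M_in = 10⁶/2812 = 355.62; M_out = 355.62 + (+103) = 458.62.
T_out = 10⁶/458.62 = 2180.5 K → 2180 K; t = 21.8.
G = 99.47·ln 21.8 − 161.1 = 99.47·3.0819 − 161.1 = 145.458.
Rounded: 145.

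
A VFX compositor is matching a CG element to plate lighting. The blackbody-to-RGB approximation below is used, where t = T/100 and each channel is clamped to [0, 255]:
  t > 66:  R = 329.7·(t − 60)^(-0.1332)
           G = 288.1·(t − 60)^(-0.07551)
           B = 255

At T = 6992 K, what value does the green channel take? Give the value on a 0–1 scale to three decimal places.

t = 6992/100 = 69.92; the t > 66 branch applies.
G = 288.1·(69.92 − 60)^(-0.07551) = 288.1·9.92^(-0.07551) = 288.1·0.84092 = 242.268.
On a 0–1 scale: 242.268/255 = 0.9501 → 0.950.

0.950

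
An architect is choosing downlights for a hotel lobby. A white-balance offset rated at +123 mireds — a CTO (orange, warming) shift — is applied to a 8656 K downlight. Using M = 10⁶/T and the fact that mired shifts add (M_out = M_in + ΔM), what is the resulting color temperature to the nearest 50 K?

4200 K

M_in = 10⁶/8656 = 115.53 mireds.
M_out = 115.53 + (+123) = 238.53 mireds.
T_out = 10⁶/238.53 = 4192.4 K → 4200 K.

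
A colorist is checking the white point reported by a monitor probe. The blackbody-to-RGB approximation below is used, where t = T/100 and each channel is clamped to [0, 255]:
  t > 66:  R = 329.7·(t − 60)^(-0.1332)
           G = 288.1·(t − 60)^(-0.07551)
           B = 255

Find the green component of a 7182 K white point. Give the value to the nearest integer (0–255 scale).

239

t = 7182/100 = 71.82; the t > 66 branch applies.
G = 288.1·(71.82 − 60)^(-0.07551) = 288.1·11.82^(-0.07551) = 288.1·0.82986 = 239.084.
Rounded: 239.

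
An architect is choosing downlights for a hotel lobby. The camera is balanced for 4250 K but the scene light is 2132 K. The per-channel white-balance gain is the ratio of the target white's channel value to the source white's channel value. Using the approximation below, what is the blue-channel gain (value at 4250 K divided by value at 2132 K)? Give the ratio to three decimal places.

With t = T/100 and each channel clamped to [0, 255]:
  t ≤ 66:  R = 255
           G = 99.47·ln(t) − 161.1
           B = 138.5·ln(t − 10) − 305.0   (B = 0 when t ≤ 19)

5.700

At 2132 K (t = 21.32):
  B = 138.5·ln(21.32 − 10) − 305.0 = 138.5·ln 11.32 − 305.0 = 138.5·2.4266 − 305.0 = 31.080.
At 4250 K (t = 42.5):
  B = 138.5·ln(42.5 − 10) − 305.0 = 138.5·ln 32.5 − 305.0 = 138.5·3.4812 − 305.0 = 177.152.
Gain = 177.152 / 31.080 = 5.6998 → 5.700.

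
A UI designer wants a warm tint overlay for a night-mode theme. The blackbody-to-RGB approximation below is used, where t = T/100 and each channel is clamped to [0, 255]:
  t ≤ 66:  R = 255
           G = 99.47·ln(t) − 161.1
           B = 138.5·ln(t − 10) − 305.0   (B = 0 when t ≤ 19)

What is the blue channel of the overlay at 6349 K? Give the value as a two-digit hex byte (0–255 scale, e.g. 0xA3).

0xF6

t = 6349/100 = 63.49; the t ≤ 66 branch applies.
B = 138.5·ln(63.49 − 10) − 305.0 = 138.5·ln 53.49 − 305.0 = 138.5·3.9795 − 305.0 = 246.160.
Rounded: 246; in hex, 0xF6.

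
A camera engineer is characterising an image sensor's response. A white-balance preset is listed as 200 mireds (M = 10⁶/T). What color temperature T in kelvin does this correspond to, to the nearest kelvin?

5000 K

T = 10⁶ / 200 = 5000.00 K → 5000 K.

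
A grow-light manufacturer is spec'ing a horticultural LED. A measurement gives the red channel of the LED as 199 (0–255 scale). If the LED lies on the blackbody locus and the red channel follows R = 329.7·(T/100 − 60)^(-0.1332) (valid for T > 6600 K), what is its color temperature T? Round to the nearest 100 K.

(t − 60)^(-0.1332) = 199/329.7 = 0.60358.
t − 60 = 0.60358^(1/-0.1332) = 0.60358^(-7.508) = 44.273, so t = 104.273.
T = 100·t = 10427 K → 10400 K to the nearest 100 K.

10400 K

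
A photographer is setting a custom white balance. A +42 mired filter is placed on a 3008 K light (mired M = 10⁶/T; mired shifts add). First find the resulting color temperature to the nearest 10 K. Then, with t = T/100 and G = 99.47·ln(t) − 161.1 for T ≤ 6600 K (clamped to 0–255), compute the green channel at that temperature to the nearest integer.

166

M_in = 10⁶/3008 = 332.45; M_out = 332.45 + (+42) = 374.45.
T_out = 10⁶/374.45 = 2670.6 K → 2670 K; t = 26.7.
G = 99.47·ln 26.7 − 161.1 = 99.47·3.2847 − 161.1 = 165.625.
Rounded: 166.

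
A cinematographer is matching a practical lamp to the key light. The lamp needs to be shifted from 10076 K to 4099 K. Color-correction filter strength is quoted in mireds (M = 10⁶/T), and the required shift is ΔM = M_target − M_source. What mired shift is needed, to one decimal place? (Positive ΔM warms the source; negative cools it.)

+144.7 mireds

M_source = 10⁶/10076 = 99.246; M_target = 10⁶/4099 = 243.962.
ΔM = 243.962 − 99.246 = 144.716 → +144.7 mireds, a warming shift.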